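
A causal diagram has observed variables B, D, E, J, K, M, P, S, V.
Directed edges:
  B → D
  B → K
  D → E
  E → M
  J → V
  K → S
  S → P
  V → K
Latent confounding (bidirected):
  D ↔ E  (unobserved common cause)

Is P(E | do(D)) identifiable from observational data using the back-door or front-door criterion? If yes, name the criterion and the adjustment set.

desc(D)\{D}={E,M}; candidates ⊆ {B,J,K,P,S,V}.
D↔E: latent back-door arc(s) into D.
size 0: {}; under {} D still reaches {B,E,K,M,P,S} ∋ E.
size 1: {B}, {J}, {K} …(+3); under {B} D still reaches {E,M} ∋ E.
size 2: {B,J}, {B,K}, {B,P} …(+12); under {B,J} D still reaches {E,M} ∋ E.
D↔E cannot be blocked by any observed set — no back-door set.
No mediator lies on a directed D→…→E path.
Neither criterion identifies P(E|do(D)) in this graph.

P(E|do(D)): not identifiable (no BD/FD set).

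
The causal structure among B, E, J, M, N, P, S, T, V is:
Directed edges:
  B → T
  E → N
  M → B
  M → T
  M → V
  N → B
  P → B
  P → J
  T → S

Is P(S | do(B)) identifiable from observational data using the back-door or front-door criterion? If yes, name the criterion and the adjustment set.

P(S|do(B)): backdoor, adjust for {M}.

desc(B)\{B}={S,T}; candidates ⊆ {E,J,M,N,P,V}.
size 0: {}; under {} B still reaches {E,J,M,N,P,S,T,V} ∋ S.
{M}: B⊥S given {M} in G with B→· removed — back-door holds.
P(S|do(B)) = Σ_{M} P(S|B,M)·P(M).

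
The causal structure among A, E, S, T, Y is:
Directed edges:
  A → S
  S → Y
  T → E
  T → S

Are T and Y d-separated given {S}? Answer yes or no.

Yes — T ⊥ Y | {S}.

Bayes-Ball from T | {S} reaches {A,E}.
Y ∉ reach(T|{S}) ⇒ T ⊥ Y | {S}.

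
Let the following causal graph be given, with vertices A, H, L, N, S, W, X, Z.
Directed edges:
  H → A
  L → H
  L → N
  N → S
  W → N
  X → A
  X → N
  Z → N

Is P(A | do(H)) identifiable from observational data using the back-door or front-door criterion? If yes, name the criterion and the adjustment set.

P(A|do(H)): backdoor, adjust for ∅.

desc(H)\{H}={A}; candidates ⊆ {L,N,S,W,X,Z}.
∅: H⊥A given ∅ in G with H→· removed — back-door holds.
P(A|do(H)) = P(A|H) — no adjustment needed.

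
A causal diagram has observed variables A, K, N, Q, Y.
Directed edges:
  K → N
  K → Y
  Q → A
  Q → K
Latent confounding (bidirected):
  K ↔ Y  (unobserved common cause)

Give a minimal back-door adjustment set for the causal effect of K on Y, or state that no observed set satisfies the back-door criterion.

K→Y: no observed back-door set.

desc(K)\{K}={N,Y}; candidates ⊆ {A,Q}.
K↔Y: latent back-door arc(s) into K.
size 0: {}; under {} K still reaches {A,Q,Y} ∋ Y.
size 1: {A}, {Q}; under {A} K still reaches {Q,Y} ∋ Y.
size 2: {A,Q}; under {A,Q} K still reaches {Y} ∋ Y.
K↔Y cannot be blocked by any observed set — no back-door set.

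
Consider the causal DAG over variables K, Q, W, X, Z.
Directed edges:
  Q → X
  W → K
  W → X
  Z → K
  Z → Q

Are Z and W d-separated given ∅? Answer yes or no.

Bayes-Ball from Z | ∅ reaches {K,Q,X}.
W ∉ reach(Z|∅) ⇒ Z ⊥ W | ∅.

Yes — Z ⊥ W | ∅.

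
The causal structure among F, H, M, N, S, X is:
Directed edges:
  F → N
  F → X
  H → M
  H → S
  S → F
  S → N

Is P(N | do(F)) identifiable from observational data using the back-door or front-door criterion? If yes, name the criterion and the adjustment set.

desc(F)\{F}={N,X}; candidates ⊆ {H,M,S}.
size 0: {}; under {} F still reaches {H,M,N,S} ∋ N.
{S}: F⊥N given {S} in G with F→· removed — back-door holds.
P(N|do(F)) = Σ_{S} P(N|F,S)·P(S).

P(N|do(F)): backdoor, adjust for {S}.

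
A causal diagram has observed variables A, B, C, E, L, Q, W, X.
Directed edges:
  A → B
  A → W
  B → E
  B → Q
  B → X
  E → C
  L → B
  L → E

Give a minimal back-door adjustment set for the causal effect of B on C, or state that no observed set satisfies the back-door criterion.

desc(B)\{B}={C,E,Q,X}; candidates ⊆ {A,L,W}.
size 0: {}; under {} B still reaches {A,C,E,L,W} ∋ C.
{L}: B⊥C given {L} in G with B→· removed — back-door holds.

B→C: minimal back-door set {L}.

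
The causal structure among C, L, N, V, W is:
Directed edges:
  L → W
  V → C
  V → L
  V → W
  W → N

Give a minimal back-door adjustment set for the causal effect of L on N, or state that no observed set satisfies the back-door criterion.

desc(L)\{L}={N,W}; candidates ⊆ {C,V}.
size 0: {}; under {} L still reaches {C,N,V,W} ∋ N.
{V}: L⊥N given {V} in G with L→· removed — back-door holds.

L→N: minimal back-door set {V}.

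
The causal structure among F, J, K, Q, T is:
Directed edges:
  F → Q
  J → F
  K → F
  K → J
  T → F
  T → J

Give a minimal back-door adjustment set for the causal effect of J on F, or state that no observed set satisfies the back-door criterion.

J→F: minimal back-door set {K, T}.

desc(J)\{J}={F,Q}; candidates ⊆ {K,T}.
size 0: {}; under {} J still reaches {F,K,Q,T} ∋ F.
size 1: {K}, {T}; under {K} J still reaches {F,Q,T} ∋ F.
{K,T}: J⊥F given {K,T} in G with J→· removed — back-door holds.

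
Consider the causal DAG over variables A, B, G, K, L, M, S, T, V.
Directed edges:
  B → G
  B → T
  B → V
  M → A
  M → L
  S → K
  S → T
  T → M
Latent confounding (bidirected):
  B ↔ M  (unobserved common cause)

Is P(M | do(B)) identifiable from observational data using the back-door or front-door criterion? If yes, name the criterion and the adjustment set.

desc(B)\{B}={A,G,L,M,T,V}; candidates ⊆ {K,S}.
B↔M: latent back-door arc(s) into B.
size 0: {}; under {} B still reaches {A,L,M} ∋ M.
size 1: {K}, {S}; under {K} B still reaches {A,L,M} ∋ M.
size 2: {K,S}; under {K,S} B still reaches {A,L,M} ∋ M.
B↔M cannot be blocked by any observed set — no back-door set.
{T}: (i) intercepts every directed B→M path; (ii) no back-door B→{T}; (iii) {B} blocks every back-door {T}→M. Front-door holds.
P(M|do(B)) = Σ_{T} P(T|B) Σ_{B'} P(M|T,B')P(B').

P(M|do(B)): frontdoor, adjust for {T}.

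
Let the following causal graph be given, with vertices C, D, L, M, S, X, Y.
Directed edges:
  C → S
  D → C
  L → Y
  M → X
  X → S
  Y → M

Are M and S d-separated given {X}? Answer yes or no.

Bayes-Ball from M | {X} reaches {L,Y}.
S ∉ reach(M|{X}) ⇒ M ⊥ S | {X}.

Yes — M ⊥ S | {X}.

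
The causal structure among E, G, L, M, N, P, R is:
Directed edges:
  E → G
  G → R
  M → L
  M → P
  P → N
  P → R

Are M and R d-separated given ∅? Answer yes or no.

Bayes-Ball from M | ∅ reaches {L,N,P,R}.
R ∈ reach(M|∅) ⇒ M ⊥̸ R | ∅.

No — M and R are d-connected given ∅.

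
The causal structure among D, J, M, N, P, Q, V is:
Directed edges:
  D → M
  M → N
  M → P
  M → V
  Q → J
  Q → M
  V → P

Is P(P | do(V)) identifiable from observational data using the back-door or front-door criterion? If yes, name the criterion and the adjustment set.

P(P|do(V)): backdoor, adjust for {M}.

desc(V)\{V}={P}; candidates ⊆ {D,J,M,N,Q}.
size 0: {}; under {} V still reaches {D,J,M,N,P,Q} ∋ P.
{M}: V⊥P given {M} in G with V→· removed — back-door holds.
P(P|do(V)) = Σ_{M} P(P|V,M)·P(M).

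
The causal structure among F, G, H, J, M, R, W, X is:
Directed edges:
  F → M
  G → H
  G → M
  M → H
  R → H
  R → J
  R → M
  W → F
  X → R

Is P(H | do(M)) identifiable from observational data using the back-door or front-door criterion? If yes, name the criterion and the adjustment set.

P(H|do(M)): backdoor, adjust for {G, R}.

desc(M)\{M}={H}; candidates ⊆ {F,G,J,R,W,X}.
size 0: {}; under {} M still reaches {F,G,H,J,R,W,X} ∋ H.
size 1: {F}, {G}, {J} …(+3); under {F} M still reaches {G,H,J,R,X} ∋ H.
{G,R}: M⊥H given {G,R} in G with M→· removed — back-door holds.
P(H|do(M)) = Σ_{G,R} P(H|M,G,R)·P(G,R).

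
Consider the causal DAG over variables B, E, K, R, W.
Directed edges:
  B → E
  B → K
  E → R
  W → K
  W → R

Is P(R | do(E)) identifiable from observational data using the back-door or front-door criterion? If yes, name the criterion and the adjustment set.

desc(E)\{E}={R}; candidates ⊆ {B,K,W}.
∅: E⊥R given ∅ in G with E→· removed — back-door holds.
P(R|do(E)) = P(R|E) — no adjustment needed.

P(R|do(E)): backdoor, adjust for ∅.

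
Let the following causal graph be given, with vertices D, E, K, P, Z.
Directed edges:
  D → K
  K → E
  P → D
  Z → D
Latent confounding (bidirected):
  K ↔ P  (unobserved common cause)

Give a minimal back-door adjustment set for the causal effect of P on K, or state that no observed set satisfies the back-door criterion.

P→K: no observed back-door set.

desc(P)\{P}={D,E,K}; candidates ⊆ {Z}.
P↔K: latent back-door arc(s) into P.
size 0: {}; under {} P still reaches {E,K} ∋ K.
size 1: {Z}; under {Z} P still reaches {E,K} ∋ K.
P↔K cannot be blocked by any observed set — no back-door set.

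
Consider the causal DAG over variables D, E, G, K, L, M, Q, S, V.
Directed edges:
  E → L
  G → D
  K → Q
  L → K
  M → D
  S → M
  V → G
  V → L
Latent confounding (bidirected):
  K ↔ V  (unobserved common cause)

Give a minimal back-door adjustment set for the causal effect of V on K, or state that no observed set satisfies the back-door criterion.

desc(V)\{V}={D,G,K,L,Q}; candidates ⊆ {E,M,S}.
V↔K: latent back-door arc(s) into V.
size 0: {}; under {} V still reaches {K,Q} ∋ K.
size 1: {E}, {M}, {S}; under {E} V still reaches {K,Q} ∋ K.
size 2: {E,M}, {E,S}, {M,S}; under {E,M} V still reaches {K,Q} ∋ K.
V↔K cannot be blocked by any observed set — no back-door set.

V→K: no observed back-door set.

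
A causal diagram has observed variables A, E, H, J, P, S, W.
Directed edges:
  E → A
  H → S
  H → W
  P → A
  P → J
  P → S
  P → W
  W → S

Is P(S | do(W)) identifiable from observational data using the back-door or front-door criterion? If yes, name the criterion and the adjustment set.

P(S|do(W)): backdoor, adjust for {H, P}.

desc(W)\{W}={S}; candidates ⊆ {A,E,H,J,P}.
size 0: {}; under {} W still reaches {A,H,J,P,S} ∋ S.
size 1: {A}, {E}, {H} …(+2); under {A} W still reaches {E,H,J,P,S} ∋ S.
{H,P}: W⊥S given {H,P} in G with W→· removed — back-door holds.
P(S|do(W)) = Σ_{H,P} P(S|W,H,P)·P(H,P).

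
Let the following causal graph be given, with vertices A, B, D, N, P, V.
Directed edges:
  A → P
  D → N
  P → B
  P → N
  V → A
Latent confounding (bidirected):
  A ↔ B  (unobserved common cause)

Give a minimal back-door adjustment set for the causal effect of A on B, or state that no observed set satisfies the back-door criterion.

desc(A)\{A}={B,N,P}; candidates ⊆ {D,V}.
A↔B: latent back-door arc(s) into A.
size 0: {}; under {} A still reaches {B,V} ∋ B.
size 1: {D}, {V}; under {D} A still reaches {B,V} ∋ B.
size 2: {D,V}; under {D,V} A still reaches {B} ∋ B.
A↔B cannot be blocked by any observed set — no back-door set.

A→B: no observed back-door set.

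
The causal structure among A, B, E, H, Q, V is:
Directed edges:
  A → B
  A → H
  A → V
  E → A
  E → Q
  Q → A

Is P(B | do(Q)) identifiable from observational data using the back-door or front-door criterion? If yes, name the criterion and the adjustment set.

desc(Q)\{Q}={A,B,H,V}; candidates ⊆ {E}.
size 0: {}; under {} Q still reaches {A,B,E,H,V} ∋ B.
{E}: Q⊥B given {E} in G with Q→· removed — back-door holds.
P(B|do(Q)) = Σ_{E} P(B|Q,E)·P(E).

P(B|do(Q)): backdoor, adjust for {E}.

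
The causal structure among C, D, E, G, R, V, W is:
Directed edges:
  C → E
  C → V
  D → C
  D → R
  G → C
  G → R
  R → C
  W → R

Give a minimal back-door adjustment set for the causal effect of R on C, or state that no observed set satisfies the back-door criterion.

R→C: minimal back-door set {D, G}.

desc(R)\{R}={C,E,V}; candidates ⊆ {D,G,W}.
size 0: {}; under {} R still reaches {C,D,E,G,V,W} ∋ C.
size 1: {D}, {G}, {W}; under {D} R still reaches {C,E,G,V,W} ∋ C.
{D,G}: R⊥C given {D,G} in G with R→· removed — back-door holds.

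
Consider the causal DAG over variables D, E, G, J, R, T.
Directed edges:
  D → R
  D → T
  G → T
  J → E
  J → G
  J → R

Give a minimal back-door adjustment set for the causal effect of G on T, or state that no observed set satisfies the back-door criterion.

G→T: minimal back-door set ∅.

desc(G)\{G}={T}; candidates ⊆ {D,E,J,R}.
∅: G⊥T given ∅ in G with G→· removed — back-door holds.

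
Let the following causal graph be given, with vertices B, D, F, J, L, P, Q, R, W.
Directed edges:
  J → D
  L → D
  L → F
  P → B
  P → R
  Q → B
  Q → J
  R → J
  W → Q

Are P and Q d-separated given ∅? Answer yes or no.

Bayes-Ball from P | ∅ reaches {B,D,J,R}.
Q ∉ reach(P|∅) ⇒ P ⊥ Q | ∅.

Yes — P ⊥ Q | ∅.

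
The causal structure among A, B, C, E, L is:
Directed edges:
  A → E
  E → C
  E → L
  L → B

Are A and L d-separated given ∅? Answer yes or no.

No — A and L are d-connected given ∅.

Bayes-Ball from A | ∅ reaches {B,C,E,L}.
L ∈ reach(A|∅) ⇒ A ⊥̸ L | ∅.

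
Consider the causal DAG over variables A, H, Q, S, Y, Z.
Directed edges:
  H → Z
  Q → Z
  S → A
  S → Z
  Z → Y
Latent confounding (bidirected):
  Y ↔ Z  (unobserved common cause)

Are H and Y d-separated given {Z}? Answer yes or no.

Bayes-Ball from H | {Z} reaches {A,Q,S,Y}.
Y ∈ reach(H|{Z}) ⇒ H ⊥̸ Y | {Z}.

No — H and Y are d-connected given {Z}.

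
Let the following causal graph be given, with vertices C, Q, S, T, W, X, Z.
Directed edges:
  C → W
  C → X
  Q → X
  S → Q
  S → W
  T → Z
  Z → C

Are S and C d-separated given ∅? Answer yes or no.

Bayes-Ball from S | ∅ reaches {Q,W,X}.
C ∉ reach(S|∅) ⇒ S ⊥ C | ∅.

Yes — S ⊥ C | ∅.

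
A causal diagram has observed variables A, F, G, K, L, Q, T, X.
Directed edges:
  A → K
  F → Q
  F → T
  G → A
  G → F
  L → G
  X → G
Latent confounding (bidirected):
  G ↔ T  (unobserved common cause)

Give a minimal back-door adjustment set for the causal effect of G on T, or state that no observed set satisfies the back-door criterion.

desc(G)\{G}={A,F,K,Q,T}; candidates ⊆ {L,X}.
G↔T: latent back-door arc(s) into G.
size 0: {}; under {} G still reaches {L,T,X} ∋ T.
size 1: {L}, {X}; under {L} G still reaches {T,X} ∋ T.
size 2: {L,X}; under {L,X} G still reaches {T} ∋ T.
G↔T cannot be blocked by any observed set — no back-door set.

G→T: no observed back-door set.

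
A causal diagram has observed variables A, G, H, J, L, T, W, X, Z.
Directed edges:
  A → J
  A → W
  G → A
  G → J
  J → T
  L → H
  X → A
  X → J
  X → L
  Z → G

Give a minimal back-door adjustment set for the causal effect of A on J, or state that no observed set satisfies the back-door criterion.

desc(A)\{A}={J,T,W}; candidates ⊆ {G,H,L,X,Z}.
size 0: {}; under {} A still reaches {G,H,J,L,T,X,Z} ∋ J.
size 1: {G}, {H}, {L} …(+2); under {G} A still reaches {H,J,L,T,X} ∋ J.
{G,X}: A⊥J given {G,X} in G with A→· removed — back-door holds.

A→J: minimal back-door set {G, X}.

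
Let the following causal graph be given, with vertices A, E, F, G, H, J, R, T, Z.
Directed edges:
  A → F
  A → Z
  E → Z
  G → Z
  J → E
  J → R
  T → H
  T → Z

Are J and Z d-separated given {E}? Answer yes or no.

Yes — J ⊥ Z | {E}.

Bayes-Ball from J | {E} reaches {R}.
Z ∉ reach(J|{E}) ⇒ J ⊥ Z | {E}.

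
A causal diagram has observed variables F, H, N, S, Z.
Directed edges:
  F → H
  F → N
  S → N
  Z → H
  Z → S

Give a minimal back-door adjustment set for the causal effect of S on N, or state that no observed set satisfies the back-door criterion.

desc(S)\{S}={N}; candidates ⊆ {F,H,Z}.
∅: S⊥N given ∅ in G with S→· removed — back-door holds.

S→N: minimal back-door set ∅.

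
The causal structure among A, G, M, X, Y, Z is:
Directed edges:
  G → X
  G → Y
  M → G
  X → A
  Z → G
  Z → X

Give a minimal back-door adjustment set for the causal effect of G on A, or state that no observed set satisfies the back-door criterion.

G→A: minimal back-door set {Z}.

desc(G)\{G}={A,X,Y}; candidates ⊆ {M,Z}.
size 0: {}; under {} G still reaches {A,M,X,Z} ∋ A.
{Z}: G⊥A given {Z} in G with G→· removed — back-door holds.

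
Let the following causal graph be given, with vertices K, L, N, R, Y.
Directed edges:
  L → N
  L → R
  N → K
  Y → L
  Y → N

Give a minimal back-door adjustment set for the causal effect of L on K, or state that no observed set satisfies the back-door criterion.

L→K: minimal back-door set {Y}.

desc(L)\{L}={K,N,R}; candidates ⊆ {Y}.
size 0: {}; under {} L still reaches {K,N,Y} ∋ K.
{Y}: L⊥K given {Y} in G with L→· removed — back-door holds.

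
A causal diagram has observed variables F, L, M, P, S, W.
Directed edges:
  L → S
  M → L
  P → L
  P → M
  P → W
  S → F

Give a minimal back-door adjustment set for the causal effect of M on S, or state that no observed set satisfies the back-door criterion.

M→S: minimal back-door set {P}.

desc(M)\{M}={F,L,S}; candidates ⊆ {P,W}.
size 0: {}; under {} M still reaches {F,L,P,S,W} ∋ S.
{P}: M⊥S given {P} in G with M→· removed — back-door holds.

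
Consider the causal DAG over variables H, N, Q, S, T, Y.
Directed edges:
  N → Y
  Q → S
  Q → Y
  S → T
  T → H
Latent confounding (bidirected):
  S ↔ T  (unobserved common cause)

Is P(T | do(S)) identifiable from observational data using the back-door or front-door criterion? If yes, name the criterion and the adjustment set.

P(T|do(S)): not identifiable (no BD/FD set).

desc(S)\{S}={H,T}; candidates ⊆ {N,Q,Y}.
S↔T: latent back-door arc(s) into S.
size 0: {}; under {} S still reaches {H,Q,T,Y} ∋ T.
size 1: {N}, {Q}, {Y}; under {N} S still reaches {H,Q,T,Y} ∋ T.
size 2: {N,Q}, {N,Y}, {Q,Y}; under {N,Q} S still reaches {H,T} ∋ T.
S↔T cannot be blocked by any observed set — no back-door set.
No mediator lies on a directed S→…→T path.
Neither criterion identifies P(T|do(S)) in this graph.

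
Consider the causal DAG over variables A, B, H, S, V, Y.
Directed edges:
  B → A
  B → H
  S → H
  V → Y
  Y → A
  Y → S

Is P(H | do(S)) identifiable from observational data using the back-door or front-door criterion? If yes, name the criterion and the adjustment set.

P(H|do(S)): backdoor, adjust for ∅.

desc(S)\{S}={H}; candidates ⊆ {A,B,V,Y}.
∅: S⊥H given ∅ in G with S→· removed — back-door holds.
P(H|do(S)) = P(H|S) — no adjustment needed.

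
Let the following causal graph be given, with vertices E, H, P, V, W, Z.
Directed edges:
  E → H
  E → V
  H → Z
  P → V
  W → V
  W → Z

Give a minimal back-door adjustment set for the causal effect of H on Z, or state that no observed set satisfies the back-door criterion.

H→Z: minimal back-door set ∅.

desc(H)\{H}={Z}; candidates ⊆ {E,P,V,W}.
∅: H⊥Z given ∅ in G with H→· removed — back-door holds.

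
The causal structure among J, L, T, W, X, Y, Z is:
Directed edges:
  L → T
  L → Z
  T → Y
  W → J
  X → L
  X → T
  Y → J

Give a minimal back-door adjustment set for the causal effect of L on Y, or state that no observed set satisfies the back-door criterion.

L→Y: minimal back-door set {X}.

desc(L)\{L}={J,T,Y,Z}; candidates ⊆ {W,X}.
size 0: {}; under {} L still reaches {J,T,X,Y} ∋ Y.
{X}: L⊥Y given {X} in G with L→· removed — back-door holds.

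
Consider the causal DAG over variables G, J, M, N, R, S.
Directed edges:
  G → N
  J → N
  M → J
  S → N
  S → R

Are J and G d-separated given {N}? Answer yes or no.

No — J and G are d-connected given {N}.

Bayes-Ball from J | {N} reaches {G,M,R,S}.
G ∈ reach(J|{N}) ⇒ J ⊥̸ G | {N}.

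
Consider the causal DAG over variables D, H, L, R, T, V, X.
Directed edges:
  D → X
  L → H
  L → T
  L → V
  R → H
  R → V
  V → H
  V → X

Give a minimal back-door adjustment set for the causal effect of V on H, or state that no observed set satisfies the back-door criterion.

desc(V)\{V}={H,X}; candidates ⊆ {D,L,R,T}.
size 0: {}; under {} V still reaches {H,L,R,T} ∋ H.
size 1: {D}, {L}, {R} …(+1); under {D} V still reaches {H,L,R,T} ∋ H.
{L,R}: V⊥H given {L,R} in G with V→· removed — back-door holds.

V→H: minimal back-door set {L, R}.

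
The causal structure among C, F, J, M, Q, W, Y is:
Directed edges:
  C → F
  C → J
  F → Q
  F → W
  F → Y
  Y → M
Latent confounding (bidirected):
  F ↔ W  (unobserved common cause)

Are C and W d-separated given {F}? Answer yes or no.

Bayes-Ball from C | {F} reaches {J,W}.
W ∈ reach(C|{F}) ⇒ C ⊥̸ W | {F}.

No — C and W are d-connected given {F}.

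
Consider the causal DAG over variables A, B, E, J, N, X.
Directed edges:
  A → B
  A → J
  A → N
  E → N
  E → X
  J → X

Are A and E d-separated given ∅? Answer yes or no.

Yes — A ⊥ E | ∅.

Bayes-Ball from A | ∅ reaches {B,J,N,X}.
E ∉ reach(A|∅) ⇒ A ⊥ E | ∅.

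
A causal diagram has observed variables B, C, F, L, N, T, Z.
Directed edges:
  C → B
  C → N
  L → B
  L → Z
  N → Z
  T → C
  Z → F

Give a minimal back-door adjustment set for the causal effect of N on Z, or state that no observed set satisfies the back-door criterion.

N→Z: minimal back-door set ∅.

desc(N)\{N}={F,Z}; candidates ⊆ {B,C,L,T}.
∅: N⊥Z given ∅ in G with N→· removed — back-door holds.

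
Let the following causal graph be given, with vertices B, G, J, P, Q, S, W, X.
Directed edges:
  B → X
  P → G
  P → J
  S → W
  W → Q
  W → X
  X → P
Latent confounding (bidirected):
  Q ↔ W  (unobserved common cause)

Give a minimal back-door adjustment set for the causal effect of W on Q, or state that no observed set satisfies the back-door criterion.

W→Q: no observed back-door set.

desc(W)\{W}={G,J,P,Q,X}; candidates ⊆ {B,S}.
W↔Q: latent back-door arc(s) into W.
size 0: {}; under {} W still reaches {Q,S} ∋ Q.
size 1: {B}, {S}; under {B} W still reaches {Q,S} ∋ Q.
size 2: {B,S}; under {B,S} W still reaches {Q} ∋ Q.
W↔Q cannot be blocked by any observed set — no back-door set.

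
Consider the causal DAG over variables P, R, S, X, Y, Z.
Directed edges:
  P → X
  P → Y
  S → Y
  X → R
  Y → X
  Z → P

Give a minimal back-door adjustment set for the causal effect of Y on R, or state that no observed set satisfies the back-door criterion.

desc(Y)\{Y}={R,X}; candidates ⊆ {P,S,Z}.
size 0: {}; under {} Y still reaches {P,R,S,X,Z} ∋ R.
{P}: Y⊥R given {P} in G with Y→· removed — back-door holds.

Y→R: minimal back-door set {P}.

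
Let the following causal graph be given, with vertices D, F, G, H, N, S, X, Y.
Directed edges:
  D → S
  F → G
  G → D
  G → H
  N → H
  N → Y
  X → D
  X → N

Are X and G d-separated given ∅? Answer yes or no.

Yes — X ⊥ G | ∅.

Bayes-Ball from X | ∅ reaches {D,H,N,S,Y}.
G ∉ reach(X|∅) ⇒ X ⊥ G | ∅.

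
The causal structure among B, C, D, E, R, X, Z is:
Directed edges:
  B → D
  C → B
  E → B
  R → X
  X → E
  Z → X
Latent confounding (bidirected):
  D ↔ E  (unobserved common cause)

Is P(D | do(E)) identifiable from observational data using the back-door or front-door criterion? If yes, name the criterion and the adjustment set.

P(D|do(E)): frontdoor, adjust for {B}.

desc(E)\{E}={B,D}; candidates ⊆ {C,R,X,Z}.
E↔D: latent back-door arc(s) into E.
size 0: {}; under {} E still reaches {D,R,X,Z} ∋ D.
size 1: {C}, {R}, {X} …(+1); under {C} E still reaches {D,R,X,Z} ∋ D.
size 2: {C,R}, {C,X}, {C,Z} …(+3); under {C,R} E still reaches {D,X,Z} ∋ D.
E↔D cannot be blocked by any observed set — no back-door set.
{B}: (i) intercepts every directed E→D path; (ii) no back-door E→{B}; (iii) {E} blocks every back-door {B}→D. Front-door holds.
P(D|do(E)) = Σ_{B} P(B|E) Σ_{E'} P(D|B,E')P(E').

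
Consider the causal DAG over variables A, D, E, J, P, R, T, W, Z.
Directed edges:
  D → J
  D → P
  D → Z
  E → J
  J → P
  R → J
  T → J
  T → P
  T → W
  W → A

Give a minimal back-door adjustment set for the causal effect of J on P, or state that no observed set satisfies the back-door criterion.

desc(J)\{J}={P}; candidates ⊆ {A,D,E,R,T,W,Z}.
size 0: {}; under {} J still reaches {A,D,E,P,R,T,W,Z} ∋ P.
size 1: {A}, {D}, {E} …(+4); under {A} J still reaches {D,E,P,R,T,W,Z} ∋ P.
{D,T}: J⊥P given {D,T} in G with J→· removed — back-door holds.

J→P: minimal back-door set {D, T}.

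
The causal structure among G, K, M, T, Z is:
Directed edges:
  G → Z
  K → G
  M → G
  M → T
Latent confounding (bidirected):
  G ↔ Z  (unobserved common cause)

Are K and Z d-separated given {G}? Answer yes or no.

No — K and Z are d-connected given {G}.

Bayes-Ball from K | {G} reaches {M,T,Z}.
Z ∈ reach(K|{G}) ⇒ K ⊥̸ Z | {G}.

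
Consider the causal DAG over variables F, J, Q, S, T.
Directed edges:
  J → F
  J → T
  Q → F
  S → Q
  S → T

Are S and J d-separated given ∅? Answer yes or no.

Bayes-Ball from S | ∅ reaches {F,Q,T}.
J ∉ reach(S|∅) ⇒ S ⊥ J | ∅.

Yes — S ⊥ J | ∅.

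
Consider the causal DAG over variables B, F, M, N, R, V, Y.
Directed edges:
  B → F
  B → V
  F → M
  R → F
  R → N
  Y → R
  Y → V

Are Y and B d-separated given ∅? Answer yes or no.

Yes — Y ⊥ B | ∅.

Bayes-Ball from Y | ∅ reaches {F,M,N,R,V}.
B ∉ reach(Y|∅) ⇒ Y ⊥ B | ∅.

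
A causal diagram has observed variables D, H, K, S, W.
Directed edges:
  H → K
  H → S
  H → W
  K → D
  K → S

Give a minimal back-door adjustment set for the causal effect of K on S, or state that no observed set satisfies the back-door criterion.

K→S: minimal back-door set {H}.

desc(K)\{K}={D,S}; candidates ⊆ {H,W}.
size 0: {}; under {} K still reaches {H,S,W} ∋ S.
{H}: K⊥S given {H} in G with K→· removed — back-door holds.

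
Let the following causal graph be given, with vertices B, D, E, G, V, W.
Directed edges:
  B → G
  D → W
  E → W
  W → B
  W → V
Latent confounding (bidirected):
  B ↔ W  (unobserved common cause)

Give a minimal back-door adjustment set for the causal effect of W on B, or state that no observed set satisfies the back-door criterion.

W→B: no observed back-door set.

desc(W)\{W}={B,G,V}; candidates ⊆ {D,E}.
W↔B: latent back-door arc(s) into W.
size 0: {}; under {} W still reaches {B,D,E,G} ∋ B.
size 1: {D}, {E}; under {D} W still reaches {B,E,G} ∋ B.
size 2: {D,E}; under {D,E} W still reaches {B,G} ∋ B.
W↔B cannot be blocked by any observed set — no back-door set.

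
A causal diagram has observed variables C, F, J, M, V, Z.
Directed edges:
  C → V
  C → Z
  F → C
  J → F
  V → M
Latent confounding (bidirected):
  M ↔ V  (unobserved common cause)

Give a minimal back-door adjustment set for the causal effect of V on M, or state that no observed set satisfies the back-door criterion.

desc(V)\{V}={M}; candidates ⊆ {C,F,J,Z}.
V↔M: latent back-door arc(s) into V.
size 0: {}; under {} V still reaches {C,F,J,M,Z} ∋ M.
size 1: {C}, {F}, {J} …(+1); under {C} V still reaches {M} ∋ M.
size 2: {C,F}, {C,J}, {C,Z} …(+3); under {C,F} V still reaches {M} ∋ M.
V↔M cannot be blocked by any observed set — no back-door set.

V→M: no observed back-door set.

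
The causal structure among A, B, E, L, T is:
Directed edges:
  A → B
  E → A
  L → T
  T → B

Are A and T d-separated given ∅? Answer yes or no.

Yes — A ⊥ T | ∅.

Bayes-Ball from A | ∅ reaches {B,E}.
T ∉ reach(A|∅) ⇒ A ⊥ T | ∅.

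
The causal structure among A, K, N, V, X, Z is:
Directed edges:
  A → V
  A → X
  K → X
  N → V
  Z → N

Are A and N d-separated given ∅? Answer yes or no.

Bayes-Ball from A | ∅ reaches {V,X}.
N ∉ reach(A|∅) ⇒ A ⊥ N | ∅.

Yes — A ⊥ N | ∅.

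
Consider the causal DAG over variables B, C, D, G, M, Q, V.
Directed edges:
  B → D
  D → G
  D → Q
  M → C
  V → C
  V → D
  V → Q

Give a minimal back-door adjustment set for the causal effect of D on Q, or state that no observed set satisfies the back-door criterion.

D→Q: minimal back-door set {V}.

desc(D)\{D}={G,Q}; candidates ⊆ {B,C,M,V}.
size 0: {}; under {} D still reaches {B,C,Q,V} ∋ Q.
{V}: D⊥Q given {V} in G with D→· removed — back-door holds.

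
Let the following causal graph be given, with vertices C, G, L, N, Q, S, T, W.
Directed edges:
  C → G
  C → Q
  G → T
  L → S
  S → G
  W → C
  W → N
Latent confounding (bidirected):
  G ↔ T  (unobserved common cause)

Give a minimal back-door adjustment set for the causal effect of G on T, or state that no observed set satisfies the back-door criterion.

G→T: no observed back-door set.

desc(G)\{G}={T}; candidates ⊆ {C,L,N,Q,S,W}.
G↔T: latent back-door arc(s) into G.
size 0: {}; under {} G still reaches {C,L,N,Q,S,T,W} ∋ T.
size 1: {C}, {L}, {N} …(+3); under {C} G still reaches {L,S,T} ∋ T.
size 2: {C,L}, {C,N}, {C,Q} …(+12); under {C,L} G still reaches {S,T} ∋ T.
G↔T cannot be blocked by any observed set — no back-door set.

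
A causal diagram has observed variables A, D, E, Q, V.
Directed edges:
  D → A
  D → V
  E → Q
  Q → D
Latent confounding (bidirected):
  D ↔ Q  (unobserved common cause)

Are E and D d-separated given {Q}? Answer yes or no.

Bayes-Ball from E | {Q} reaches {A,D,V}.
D ∈ reach(E|{Q}) ⇒ E ⊥̸ D | {Q}.

No — E and D are d-connected given {Q}.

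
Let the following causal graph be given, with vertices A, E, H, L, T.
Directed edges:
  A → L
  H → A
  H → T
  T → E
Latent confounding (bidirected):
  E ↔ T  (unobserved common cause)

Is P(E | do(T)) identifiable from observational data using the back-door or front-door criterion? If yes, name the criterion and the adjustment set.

desc(T)\{T}={E}; candidates ⊆ {A,H,L}.
T↔E: latent back-door arc(s) into T.
size 0: {}; under {} T still reaches {A,E,H,L} ∋ E.
size 1: {A}, {H}, {L}; under {A} T still reaches {E,H} ∋ E.
size 2: {A,H}, {A,L}, {H,L}; under {A,H} T still reaches {E} ∋ E.
T↔E cannot be blocked by any observed set — no back-door set.
No mediator lies on a directed T→…→E path.
Neither criterion identifies P(E|do(T)) in this graph.

P(E|do(T)): not identifiable (no BD/FD set).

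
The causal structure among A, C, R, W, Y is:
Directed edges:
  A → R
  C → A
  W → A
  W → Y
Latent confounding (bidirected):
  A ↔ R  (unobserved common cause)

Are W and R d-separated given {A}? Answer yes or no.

Bayes-Ball from W | {A} reaches {C,R,Y}.
R ∈ reach(W|{A}) ⇒ W ⊥̸ R | {A}.

No — W and R are d-connected given {A}.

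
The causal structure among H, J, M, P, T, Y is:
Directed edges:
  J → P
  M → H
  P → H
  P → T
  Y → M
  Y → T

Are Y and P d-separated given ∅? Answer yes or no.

Yes — Y ⊥ P | ∅.

Bayes-Ball from Y | ∅ reaches {H,M,T}.
P ∉ reach(Y|∅) ⇒ Y ⊥ P | ∅.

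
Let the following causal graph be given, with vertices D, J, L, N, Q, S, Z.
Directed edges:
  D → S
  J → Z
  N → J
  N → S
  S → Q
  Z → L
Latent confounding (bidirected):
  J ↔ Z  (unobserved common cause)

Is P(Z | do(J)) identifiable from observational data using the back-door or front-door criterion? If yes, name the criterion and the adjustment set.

P(Z|do(J)): not identifiable (no BD/FD set).

desc(J)\{J}={L,Z}; candidates ⊆ {D,N,Q,S}.
J↔Z: latent back-door arc(s) into J.
size 0: {}; under {} J still reaches {L,N,Q,S,Z} ∋ Z.
size 1: {D}, {N}, {Q} …(+1); under {D} J still reaches {L,N,Q,S,Z} ∋ Z.
size 2: {D,N}, {D,Q}, {D,S} …(+3); under {D,N} J still reaches {L,Z} ∋ Z.
J↔Z cannot be blocked by any observed set — no back-door set.
No mediator lies on a directed J→…→Z path.
Neither criterion identifies P(Z|do(J)) in this graph.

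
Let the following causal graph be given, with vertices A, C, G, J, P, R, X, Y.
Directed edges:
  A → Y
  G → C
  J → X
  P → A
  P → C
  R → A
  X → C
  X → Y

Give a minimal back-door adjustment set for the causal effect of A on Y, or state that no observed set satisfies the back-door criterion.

A→Y: minimal back-door set ∅.

desc(A)\{A}={Y}; candidates ⊆ {C,G,J,P,R,X}.
∅: A⊥Y given ∅ in G with A→· removed — back-door holds.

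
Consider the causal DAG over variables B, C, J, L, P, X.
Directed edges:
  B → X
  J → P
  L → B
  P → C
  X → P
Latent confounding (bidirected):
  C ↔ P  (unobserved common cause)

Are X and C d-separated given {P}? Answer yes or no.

No — X and C are d-connected given {P}.

Bayes-Ball from X | {P} reaches {B,C,J,L}.
C ∈ reach(X|{P}) ⇒ X ⊥̸ C | {P}.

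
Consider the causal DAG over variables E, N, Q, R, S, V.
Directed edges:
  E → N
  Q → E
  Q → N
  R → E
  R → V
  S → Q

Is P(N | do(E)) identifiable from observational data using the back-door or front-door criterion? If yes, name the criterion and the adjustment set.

P(N|do(E)): backdoor, adjust for {Q}.

desc(E)\{E}={N}; candidates ⊆ {Q,R,S,V}.
size 0: {}; under {} E still reaches {N,Q,R,S,V} ∋ N.
{Q}: E⊥N given {Q} in G with E→· removed — back-door holds.
P(N|do(E)) = Σ_{Q} P(N|E,Q)·P(Q).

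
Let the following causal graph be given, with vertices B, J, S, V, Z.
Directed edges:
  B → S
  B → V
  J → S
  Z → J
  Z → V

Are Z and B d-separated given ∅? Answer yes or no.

Yes — Z ⊥ B | ∅.

Bayes-Ball from Z | ∅ reaches {J,S,V}.
B ∉ reach(Z|∅) ⇒ Z ⊥ B | ∅.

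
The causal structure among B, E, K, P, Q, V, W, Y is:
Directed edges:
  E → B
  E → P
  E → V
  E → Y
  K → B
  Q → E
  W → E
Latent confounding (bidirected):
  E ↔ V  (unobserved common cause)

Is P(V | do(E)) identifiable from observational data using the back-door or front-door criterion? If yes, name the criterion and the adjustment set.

desc(E)\{E}={B,P,V,Y}; candidates ⊆ {K,Q,W}.
E↔V: latent back-door arc(s) into E.
size 0: {}; under {} E still reaches {Q,V,W} ∋ V.
size 1: {K}, {Q}, {W}; under {K} E still reaches {Q,V,W} ∋ V.
size 2: {K,Q}, {K,W}, {Q,W}; under {K,Q} E still reaches {V,W} ∋ V.
E↔V cannot be blocked by any observed set — no back-door set.
No mediator lies on a directed E→…→V path.
Neither criterion identifies P(V|do(E)) in this graph.

P(V|do(E)): not identifiable (no BD/FD set).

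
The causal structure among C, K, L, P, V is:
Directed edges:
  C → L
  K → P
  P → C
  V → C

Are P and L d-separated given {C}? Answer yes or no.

Bayes-Ball from P | {C} reaches {K,V}.
L ∉ reach(P|{C}) ⇒ P ⊥ L | {C}.

Yes — P ⊥ L | {C}.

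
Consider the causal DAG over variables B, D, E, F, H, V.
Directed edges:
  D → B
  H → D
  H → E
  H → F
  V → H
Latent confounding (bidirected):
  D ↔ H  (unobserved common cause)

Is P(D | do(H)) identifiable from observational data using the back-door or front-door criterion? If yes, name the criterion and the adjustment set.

desc(H)\{H}={B,D,E,F}; candidates ⊆ {V}.
H↔D: latent back-door arc(s) into H.
size 0: {}; under {} H still reaches {B,D,V} ∋ D.
size 1: {V}; under {V} H still reaches {B,D} ∋ D.
H↔D cannot be blocked by any observed set — no back-door set.
No mediator lies on a directed H→…→D path.
Neither criterion identifies P(D|do(H)) in this graph.

P(D|do(H)): not identifiable (no BD/FD set).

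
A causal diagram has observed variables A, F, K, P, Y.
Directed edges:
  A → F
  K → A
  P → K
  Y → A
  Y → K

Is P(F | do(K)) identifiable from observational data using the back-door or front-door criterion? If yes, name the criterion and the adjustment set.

P(F|do(K)): backdoor, adjust for {Y}.

desc(K)\{K}={A,F}; candidates ⊆ {P,Y}.
size 0: {}; under {} K still reaches {A,F,P,Y} ∋ F.
{Y}: K⊥F given {Y} in G with K→· removed — back-door holds.
P(F|do(K)) = Σ_{Y} P(F|K,Y)·P(Y).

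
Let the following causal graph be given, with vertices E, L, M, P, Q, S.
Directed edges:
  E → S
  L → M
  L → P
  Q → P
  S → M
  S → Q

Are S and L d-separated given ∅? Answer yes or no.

Yes — S ⊥ L | ∅.

Bayes-Ball from S | ∅ reaches {E,M,P,Q}.
L ∉ reach(S|∅) ⇒ S ⊥ L | ∅.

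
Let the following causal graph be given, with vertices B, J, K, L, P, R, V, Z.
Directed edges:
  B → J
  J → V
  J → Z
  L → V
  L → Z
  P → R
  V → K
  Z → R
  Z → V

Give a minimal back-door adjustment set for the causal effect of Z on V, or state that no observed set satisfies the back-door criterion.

Z→V: minimal back-door set {J, L}.

desc(Z)\{Z}={K,R,V}; candidates ⊆ {B,J,L,P}.
size 0: {}; under {} Z still reaches {B,J,K,L,V} ∋ V.
size 1: {B}, {J}, {L} …(+1); under {B} Z still reaches {J,K,L,V} ∋ V.
{J,L}: Z⊥V given {J,L} in G with Z→· removed — back-door holds.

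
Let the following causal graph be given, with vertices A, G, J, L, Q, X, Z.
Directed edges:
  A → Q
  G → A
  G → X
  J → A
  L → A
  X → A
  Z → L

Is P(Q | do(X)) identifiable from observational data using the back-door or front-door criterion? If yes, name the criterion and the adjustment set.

desc(X)\{X}={A,Q}; candidates ⊆ {G,J,L,Z}.
size 0: {}; under {} X still reaches {A,G,Q} ∋ Q.
{G}: X⊥Q given {G} in G with X→· removed — back-door holds.
P(Q|do(X)) = Σ_{G} P(Q|X,G)·P(G).

P(Q|do(X)): backdoor, adjust for {G}.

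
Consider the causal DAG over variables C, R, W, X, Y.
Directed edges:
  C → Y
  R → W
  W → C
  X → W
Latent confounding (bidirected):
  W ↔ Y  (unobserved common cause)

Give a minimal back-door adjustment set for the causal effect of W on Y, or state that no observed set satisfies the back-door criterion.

desc(W)\{W}={C,Y}; candidates ⊆ {R,X}.
W↔Y: latent back-door arc(s) into W.
size 0: {}; under {} W still reaches {R,X,Y} ∋ Y.
size 1: {R}, {X}; under {R} W still reaches {X,Y} ∋ Y.
size 2: {R,X}; under {R,X} W still reaches {Y} ∋ Y.
W↔Y cannot be blocked by any observed set — no back-door set.

W→Y: no observed back-door set.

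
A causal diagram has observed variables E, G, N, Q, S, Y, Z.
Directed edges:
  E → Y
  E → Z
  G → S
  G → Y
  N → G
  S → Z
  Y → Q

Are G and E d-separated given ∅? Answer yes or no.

Yes — G ⊥ E | ∅.

Bayes-Ball from G | ∅ reaches {N,Q,S,Y,Z}.
E ∉ reach(G|∅) ⇒ G ⊥ E | ∅.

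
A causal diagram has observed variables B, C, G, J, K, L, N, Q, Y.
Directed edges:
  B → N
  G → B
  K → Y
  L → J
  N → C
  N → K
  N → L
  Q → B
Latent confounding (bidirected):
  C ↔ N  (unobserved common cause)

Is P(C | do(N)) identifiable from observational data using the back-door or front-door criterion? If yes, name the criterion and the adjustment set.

P(C|do(N)): not identifiable (no BD/FD set).

desc(N)\{N}={C,J,K,L,Y}; candidates ⊆ {B,G,Q}.
N↔C: latent back-door arc(s) into N.
size 0: {}; under {} N still reaches {B,C,G,Q} ∋ C.
size 1: {B}, {G}, {Q}; under {B} N still reaches {C} ∋ C.
size 2: {B,G}, {B,Q}, {G,Q}; under {B,G} N still reaches {C} ∋ C.
N↔C cannot be blocked by any observed set — no back-door set.
No mediator lies on a directed N→…→C path.
Neither criterion identifies P(C|do(N)) in this graph.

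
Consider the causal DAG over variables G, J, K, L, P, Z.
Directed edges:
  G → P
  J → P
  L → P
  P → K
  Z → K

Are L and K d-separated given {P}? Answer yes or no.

Yes — L ⊥ K | {P}.

Bayes-Ball from L | {P} reaches {G,J}.
K ∉ reach(L|{P}) ⇒ L ⊥ K | {P}.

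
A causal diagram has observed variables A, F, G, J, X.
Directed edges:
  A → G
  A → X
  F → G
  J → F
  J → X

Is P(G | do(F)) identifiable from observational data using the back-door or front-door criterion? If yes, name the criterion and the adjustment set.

desc(F)\{F}={G}; candidates ⊆ {A,J,X}.
∅: F⊥G given ∅ in G with F→· removed — back-door holds.
P(G|do(F)) = P(G|F) — no adjustment needed.

P(G|do(F)): backdoor, adjust for ∅.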